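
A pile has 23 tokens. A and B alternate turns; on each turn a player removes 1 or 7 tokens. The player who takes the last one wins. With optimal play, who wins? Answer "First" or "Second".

W/L table (W = player to move can force a win):
i:   0  1  2  3  4  5  6  7  8  9 10 11 12 13 14 15 16 17 18 19 20 21 22 23
     L  W  L  W  L  W  L  W  L  W  L  W  L  W  L  W  L  W  L  W  L  W  L  W
Position 23 is W, so the first player wins.

First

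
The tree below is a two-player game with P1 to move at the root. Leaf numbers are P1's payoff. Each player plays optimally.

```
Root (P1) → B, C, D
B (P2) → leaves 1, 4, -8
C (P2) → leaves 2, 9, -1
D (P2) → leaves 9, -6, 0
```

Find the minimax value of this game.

-1

B (P2): min(1, 4, -8) = -8
C (P2): min(2, 9, -1) = -1
D (P2): min(9, -6, 0) = -6
Root (P1): max(-8, -1, -6) = -1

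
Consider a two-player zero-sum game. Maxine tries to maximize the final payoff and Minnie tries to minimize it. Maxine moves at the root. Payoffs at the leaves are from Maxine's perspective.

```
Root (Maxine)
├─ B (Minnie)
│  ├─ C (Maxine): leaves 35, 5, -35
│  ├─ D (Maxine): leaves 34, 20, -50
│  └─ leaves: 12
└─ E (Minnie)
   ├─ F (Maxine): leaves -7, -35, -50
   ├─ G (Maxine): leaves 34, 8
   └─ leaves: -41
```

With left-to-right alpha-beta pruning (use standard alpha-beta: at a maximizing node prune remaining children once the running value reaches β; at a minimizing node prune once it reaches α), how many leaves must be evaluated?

10

C [α=-∞,β=+∞]: v=35
D [α=-∞,β=35]: v=34
B [α=-∞,β=+∞]: v=12
F [α=12,β=+∞]: v=-7
E [α=12,β=+∞]: v=-7 after child 1 ≤ α → α-cutoff, skip 2
Root [α=-∞,β=+∞]: v=12
Leaves evaluated: 10 of 13.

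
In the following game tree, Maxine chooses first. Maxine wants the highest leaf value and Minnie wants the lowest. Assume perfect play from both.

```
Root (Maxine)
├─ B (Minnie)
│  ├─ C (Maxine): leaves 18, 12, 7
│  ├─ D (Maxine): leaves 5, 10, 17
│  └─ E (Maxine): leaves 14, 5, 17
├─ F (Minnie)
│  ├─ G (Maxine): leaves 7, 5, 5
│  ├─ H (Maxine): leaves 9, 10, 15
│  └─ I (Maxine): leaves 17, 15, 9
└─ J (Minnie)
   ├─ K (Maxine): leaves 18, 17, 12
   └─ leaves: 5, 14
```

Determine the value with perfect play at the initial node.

17

C (Maxine): max(18, 12, 7) = 18
D (Maxine): max(5, 10, 17) = 17
E (Maxine): max(14, 5, 17) = 17
B (Minnie): min(18, 17, 17) = 17
G (Maxine): max(7, 5, 5) = 7
H (Maxine): max(9, 10, 15) = 15
I (Maxine): max(17, 15, 9) = 17
F (Minnie): min(7, 15, 17) = 7
K (Maxine): max(18, 17, 12) = 18
J (Minnie): min(18, 5, 14) = 5
Root (Maxine): max(17, 7, 5) = 17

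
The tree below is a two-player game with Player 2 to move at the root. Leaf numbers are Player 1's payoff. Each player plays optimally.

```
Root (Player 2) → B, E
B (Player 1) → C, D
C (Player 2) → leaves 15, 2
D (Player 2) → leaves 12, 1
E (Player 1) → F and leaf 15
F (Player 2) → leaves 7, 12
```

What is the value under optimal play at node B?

C: min(15, 2) = 2
D: min(12, 1) = 1
B: max(2, 1) = 2

2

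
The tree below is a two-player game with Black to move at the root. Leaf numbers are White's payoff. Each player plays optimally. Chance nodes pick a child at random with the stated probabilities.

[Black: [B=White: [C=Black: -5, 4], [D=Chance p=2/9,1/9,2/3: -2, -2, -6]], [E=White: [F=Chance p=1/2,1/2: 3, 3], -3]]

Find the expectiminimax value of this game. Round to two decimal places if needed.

-4.67

C (Black): min(-5, 4) = -5
D (Chance): 2/9·-2 + 1/9·-2 + 2/3·-6 = -4.67
B (White): max(-5, -4.67) = -4.67
F (Chance): 1/2·3 + 1/2·3 = 3
E (White): max(3, -3) = 3
Root (Black): min(-4.67, 3) = -4.67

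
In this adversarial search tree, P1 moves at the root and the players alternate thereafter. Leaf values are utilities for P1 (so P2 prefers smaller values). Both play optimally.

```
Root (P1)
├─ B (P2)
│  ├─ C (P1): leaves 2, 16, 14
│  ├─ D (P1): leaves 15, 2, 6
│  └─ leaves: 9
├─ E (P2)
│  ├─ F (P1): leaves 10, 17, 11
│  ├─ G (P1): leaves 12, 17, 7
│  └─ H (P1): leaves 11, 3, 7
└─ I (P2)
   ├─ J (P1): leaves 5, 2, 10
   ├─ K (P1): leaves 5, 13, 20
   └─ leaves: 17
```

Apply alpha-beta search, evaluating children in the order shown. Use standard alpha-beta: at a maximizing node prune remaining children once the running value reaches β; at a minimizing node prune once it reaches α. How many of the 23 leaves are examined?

C [α=-∞,β=+∞]: v=16
D [α=-∞,β=16]: v=15
B [α=-∞,β=+∞]: v=9
F [α=9,β=+∞]: v=17
G [α=9,β=17]: v=17 after child 2 ≥ β → β-cutoff, skip 1
H [α=9,β=17]: v=11
E [α=9,β=+∞]: v=11
J [α=11,β=+∞]: v=10
I [α=11,β=+∞]: v=10 after child 1 ≤ α → α-cutoff, skip 2
Root [α=-∞,β=+∞]: v=11
Leaves evaluated: 18 of 23.

18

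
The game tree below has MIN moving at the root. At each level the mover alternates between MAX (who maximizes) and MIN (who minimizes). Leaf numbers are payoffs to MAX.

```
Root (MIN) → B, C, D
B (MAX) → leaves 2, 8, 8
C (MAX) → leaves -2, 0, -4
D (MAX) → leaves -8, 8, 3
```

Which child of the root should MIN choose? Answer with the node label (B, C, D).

B (MAX): max(2, 8, 8) = 8
C (MAX): max(-2, 0, -4) = 0
D (MAX): max(-8, 8, 3) = 8
Root (MIN): min(8, 0, 8) = 0
MIN picks the child with the lowest value: C (value 0).

C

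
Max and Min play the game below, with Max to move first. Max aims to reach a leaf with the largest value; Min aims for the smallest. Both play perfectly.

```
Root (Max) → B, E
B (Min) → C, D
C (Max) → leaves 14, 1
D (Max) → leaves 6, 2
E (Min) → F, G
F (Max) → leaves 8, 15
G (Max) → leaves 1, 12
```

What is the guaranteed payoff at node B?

6

C: max(14, 1) = 14
D: max(6, 2) = 6
B: min(14, 6) = 6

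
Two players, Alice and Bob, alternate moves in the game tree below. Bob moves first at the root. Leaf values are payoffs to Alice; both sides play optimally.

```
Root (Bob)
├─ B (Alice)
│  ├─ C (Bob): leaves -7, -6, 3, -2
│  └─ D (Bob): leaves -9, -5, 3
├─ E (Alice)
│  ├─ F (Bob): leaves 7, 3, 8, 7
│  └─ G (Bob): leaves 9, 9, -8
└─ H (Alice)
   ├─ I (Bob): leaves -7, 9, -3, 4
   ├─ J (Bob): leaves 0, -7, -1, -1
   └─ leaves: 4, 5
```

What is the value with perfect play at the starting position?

C (Bob): min(-7, -6, 3, -2) = -7
D (Bob): min(-9, -5, 3) = -9
B (Alice): max(-7, -9) = -7
F (Bob): min(7, 3, 8, 7) = 3
G (Bob): min(9, 9, -8) = -8
E (Alice): max(3, -8) = 3
I (Bob): min(-7, 9, -3, 4) = -7
J (Bob): min(0, -7, -1, -1) = -7
H (Alice): max(-7, -7, 4, 5) = 5
Root (Bob): min(-7, 3, 5) = -7

-7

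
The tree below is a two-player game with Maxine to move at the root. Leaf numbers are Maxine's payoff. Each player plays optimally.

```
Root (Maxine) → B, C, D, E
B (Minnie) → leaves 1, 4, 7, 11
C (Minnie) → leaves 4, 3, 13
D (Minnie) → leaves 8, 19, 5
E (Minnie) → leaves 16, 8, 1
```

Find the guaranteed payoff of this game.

B (Minnie): min(1, 4, 7, 11) = 1
C (Minnie): min(4, 3, 13) = 3
D (Minnie): min(8, 19, 5) = 5
E (Minnie): min(16, 8, 1) = 1
Root (Maxine): max(1, 3, 5, 1) = 5

5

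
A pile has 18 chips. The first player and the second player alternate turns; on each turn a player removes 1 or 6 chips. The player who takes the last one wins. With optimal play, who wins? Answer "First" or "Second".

Compute winning (W) and losing (L) positions by backward induction:
i:   0  1  2  3  4  5  6  7  8  9 10 11 12 13 14 15 16 17 18
     L  W  L  W  L  W  W  L  W  L  W  L  W  W  L  W  L  W  L
Position 18 is L, so the second player wins.

Second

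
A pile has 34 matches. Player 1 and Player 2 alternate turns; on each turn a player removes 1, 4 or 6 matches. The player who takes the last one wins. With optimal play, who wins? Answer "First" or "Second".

First

i:   0  1  2  3  4  5  6  7  8  9 10 11 12 13 14 15 16 17 18 19 20 21 22 23 24 25 26 27 28 29 30 31 32 33 34
     L  W  L  W  W  L  W  L  W  W  L  W  L  W  W  L  W  L  W  W  L  W  L  W  W  L  W  L  W  W  L  W  L  W  W
Position 34 is W, so the first player wins.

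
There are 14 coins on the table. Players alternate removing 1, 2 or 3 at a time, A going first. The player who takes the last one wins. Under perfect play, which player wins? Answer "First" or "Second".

Mark each pile size as W (mover wins) or L (mover loses):
i:   0  1  2  3  4  5  6  7  8  9 10 11 12 13 14
     L  W  W  W  L  W  W  W  L  W  W  W  L  W  W
Position 14 is W, so the first player wins.

First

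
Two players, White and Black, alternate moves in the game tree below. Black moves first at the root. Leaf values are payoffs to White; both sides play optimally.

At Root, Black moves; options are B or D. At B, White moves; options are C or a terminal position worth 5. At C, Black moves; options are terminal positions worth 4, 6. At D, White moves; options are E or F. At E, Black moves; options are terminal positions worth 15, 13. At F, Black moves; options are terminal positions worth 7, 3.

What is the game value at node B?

C: min(4, 6) = 4
B: max(4, 5) = 5

5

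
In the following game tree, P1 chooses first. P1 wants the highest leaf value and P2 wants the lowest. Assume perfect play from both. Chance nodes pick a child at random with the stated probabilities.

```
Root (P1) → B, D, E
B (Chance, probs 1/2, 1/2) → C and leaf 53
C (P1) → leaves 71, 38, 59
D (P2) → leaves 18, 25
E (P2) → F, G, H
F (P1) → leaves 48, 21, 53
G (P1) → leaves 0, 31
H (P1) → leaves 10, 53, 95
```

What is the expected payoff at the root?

62

C (P1): max(71, 38, 59) = 71
B (Chance): 1/2·71 + 1/2·53 = 62
D (P2): min(18, 25) = 18
F (P1): max(48, 21, 53) = 53
G (P1): max(0, 31) = 31
H (P1): max(10, 53, 95) = 95
E (P2): min(53, 31, 95) = 31
Root (P1): max(62, 18, 31) = 62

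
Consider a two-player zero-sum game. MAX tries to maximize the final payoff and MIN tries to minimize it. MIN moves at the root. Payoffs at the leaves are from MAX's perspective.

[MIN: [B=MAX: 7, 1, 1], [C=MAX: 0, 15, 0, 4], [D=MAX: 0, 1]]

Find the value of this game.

B (MAX): max(7, 1, 1) = 7
C (MAX): max(0, 15, 0, 4) = 15
D (MAX): max(0, 1) = 1
Root (MIN): min(7, 15, 1) = 1

1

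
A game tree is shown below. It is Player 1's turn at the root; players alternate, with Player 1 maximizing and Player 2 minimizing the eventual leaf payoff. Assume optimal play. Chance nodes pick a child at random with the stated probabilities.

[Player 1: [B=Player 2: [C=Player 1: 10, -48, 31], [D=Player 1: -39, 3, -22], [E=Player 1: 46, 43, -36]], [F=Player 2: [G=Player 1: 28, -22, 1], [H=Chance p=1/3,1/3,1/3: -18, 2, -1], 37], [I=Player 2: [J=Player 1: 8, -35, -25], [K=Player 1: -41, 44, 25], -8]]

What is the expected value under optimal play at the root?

3

C (Player 1): max(10, -48, 31) = 31
D (Player 1): max(-39, 3, -22) = 3
E (Player 1): max(46, 43, -36) = 46
B (Player 2): min(31, 3, 46) = 3
G (Player 1): max(28, -22, 1) = 28
H (Chance): 1/3·-18 + 1/3·2 + 1/3·-1 = -5.67
F (Player 2): min(28, -5.67, 37) = -5.67
J (Player 1): max(8, -35, -25) = 8
K (Player 1): max(-41, 44, 25) = 44
I (Player 2): min(8, 44, -8) = -8
Root (Player 1): max(3, -5.67, -8) = 3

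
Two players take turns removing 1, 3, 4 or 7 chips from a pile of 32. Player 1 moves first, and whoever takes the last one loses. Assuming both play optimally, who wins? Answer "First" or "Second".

First

W/L table (W = player to move can force a win):
i:   0  1  2  3  4  5  6  7  8  9 10 11 12 13 14 15 16 17 18 19 20 21 22 23 24 25 26 27 28 29 30 31 32
     W  L  W  L  W  W  W  W  W  L  W  L  W  W  W  W  W  L  W  L  W  W  W  W  W  L  W  L  W  W  W  W  W
Position 32 is W, so the first player wins.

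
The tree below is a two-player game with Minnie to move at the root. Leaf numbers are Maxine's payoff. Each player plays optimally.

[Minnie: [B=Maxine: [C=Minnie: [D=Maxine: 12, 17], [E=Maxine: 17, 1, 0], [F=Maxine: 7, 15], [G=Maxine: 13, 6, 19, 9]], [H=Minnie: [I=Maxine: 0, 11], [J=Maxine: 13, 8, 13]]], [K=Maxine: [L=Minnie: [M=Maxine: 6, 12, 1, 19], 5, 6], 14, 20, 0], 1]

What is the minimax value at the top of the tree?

1

D (Maxine): max(12, 17) = 17
E (Maxine): max(17, 1, 0) = 17
F (Maxine): max(7, 15) = 15
G (Maxine): max(13, 6, 19, 9) = 19
C (Minnie): min(17, 17, 15, 19) = 15
I (Maxine): max(0, 11) = 11
J (Maxine): max(13, 8, 13) = 13
H (Minnie): min(11, 13) = 11
B (Maxine): max(15, 11) = 15
M (Maxine): max(6, 12, 1, 19) = 19
L (Minnie): min(19, 5, 6) = 5
K (Maxine): max(5, 14, 20, 0) = 20
Root (Minnie): min(15, 20, 1) = 1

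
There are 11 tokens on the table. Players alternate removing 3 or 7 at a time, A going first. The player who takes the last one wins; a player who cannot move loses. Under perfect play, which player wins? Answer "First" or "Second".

Second

Positions where the player to move wins (W) vs loses (L):
i:   0  1  2  3  4  5  6  7  8  9 10 11
     L  L  L  W  W  W  L  W  W  W  L  L
Position 11 is L, so the second player wins.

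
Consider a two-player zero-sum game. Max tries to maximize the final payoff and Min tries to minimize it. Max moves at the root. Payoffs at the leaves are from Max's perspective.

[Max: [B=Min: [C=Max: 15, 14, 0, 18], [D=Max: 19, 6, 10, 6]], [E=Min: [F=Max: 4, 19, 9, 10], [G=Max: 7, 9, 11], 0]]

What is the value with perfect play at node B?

C: max(15, 14, 0, 18) = 18
D: max(19, 6, 10, 6) = 19
B: min(18, 19) = 18

18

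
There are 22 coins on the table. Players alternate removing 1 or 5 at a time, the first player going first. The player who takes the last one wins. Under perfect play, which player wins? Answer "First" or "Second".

Second

W/L table (W = player to move can force a win):
i:   0  1  2  3  4  5  6  7  8  9 10 11 12 13 14 15 16 17 18 19 20 21 22
     L  W  L  W  L  W  L  W  L  W  L  W  L  W  L  W  L  W  L  W  L  W  L
Position 22 is L, so the second player wins.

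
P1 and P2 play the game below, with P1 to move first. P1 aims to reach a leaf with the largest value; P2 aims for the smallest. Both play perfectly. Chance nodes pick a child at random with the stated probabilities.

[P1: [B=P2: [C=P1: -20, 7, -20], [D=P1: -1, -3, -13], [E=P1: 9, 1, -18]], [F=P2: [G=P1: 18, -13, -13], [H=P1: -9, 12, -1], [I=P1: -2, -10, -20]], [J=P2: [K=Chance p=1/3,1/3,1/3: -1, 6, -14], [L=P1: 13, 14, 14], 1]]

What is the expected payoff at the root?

-1

C (P1): max(-20, 7, -20) = 7
D (P1): max(-1, -3, -13) = -1
E (P1): max(9, 1, -18) = 9
B (P2): min(7, -1, 9) = -1
G (P1): max(18, -13, -13) = 18
H (P1): max(-9, 12, -1) = 12
I (P1): max(-2, -10, -20) = -2
F (P2): min(18, 12, -2) = -2
K (Chance): 1/3·-1 + 1/3·6 + 1/3·-14 = -3
L (P1): max(13, 14, 14) = 14
J (P2): min(-3, 14, 1) = -3
Root (P1): max(-1, -2, -3) = -1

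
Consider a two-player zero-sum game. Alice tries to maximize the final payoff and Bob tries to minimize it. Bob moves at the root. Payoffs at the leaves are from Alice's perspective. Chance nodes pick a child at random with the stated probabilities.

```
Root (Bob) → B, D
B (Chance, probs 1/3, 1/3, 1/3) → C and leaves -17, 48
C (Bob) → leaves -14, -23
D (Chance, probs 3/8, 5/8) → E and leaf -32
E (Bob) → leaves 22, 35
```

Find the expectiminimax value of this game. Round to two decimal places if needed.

C (Bob): min(-14, -23) = -23
B (Chance): 1/3·-23 + 1/3·-17 + 1/3·48 = 2.67
E (Bob): min(22, 35) = 22
D (Chance): 3/8·22 + 5/8·-32 = -11.75
Root (Bob): min(2.67, -11.75) = -11.75

-11.75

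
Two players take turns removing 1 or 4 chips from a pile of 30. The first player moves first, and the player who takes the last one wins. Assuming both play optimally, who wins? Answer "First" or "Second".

i:   0  1  2  3  4  5  6  7  8  9 10 11 12 13 14 15 16 17 18 19 20 21 22 23 24 25 26 27 28 29 30
     L  W  L  W  W  L  W  L  W  W  L  W  L  W  W  L  W  L  W  W  L  W  L  W  W  L  W  L  W  W  L
Position 30 is L, so the second player wins.

Second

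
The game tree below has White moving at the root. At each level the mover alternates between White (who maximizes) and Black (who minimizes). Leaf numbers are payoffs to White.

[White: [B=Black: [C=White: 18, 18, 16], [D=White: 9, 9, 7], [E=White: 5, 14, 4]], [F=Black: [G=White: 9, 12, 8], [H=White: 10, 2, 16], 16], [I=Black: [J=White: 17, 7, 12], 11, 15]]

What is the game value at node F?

G: max(9, 12, 8) = 12
H: max(10, 2, 16) = 16
F: min(12, 16, 16) = 12

12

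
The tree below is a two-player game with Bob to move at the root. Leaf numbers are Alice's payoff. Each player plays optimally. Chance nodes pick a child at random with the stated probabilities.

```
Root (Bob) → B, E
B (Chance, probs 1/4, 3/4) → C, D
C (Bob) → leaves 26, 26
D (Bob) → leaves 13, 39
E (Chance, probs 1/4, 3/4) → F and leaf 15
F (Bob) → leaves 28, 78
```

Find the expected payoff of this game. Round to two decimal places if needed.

16.25

C (Bob): min(26, 26) = 26
D (Bob): min(13, 39) = 13
B (Chance): 1/4·26 + 3/4·13 = 16.25
F (Bob): min(28, 78) = 28
E (Chance): 1/4·28 + 3/4·15 = 18.25
Root (Bob): min(16.25, 18.25) = 16.25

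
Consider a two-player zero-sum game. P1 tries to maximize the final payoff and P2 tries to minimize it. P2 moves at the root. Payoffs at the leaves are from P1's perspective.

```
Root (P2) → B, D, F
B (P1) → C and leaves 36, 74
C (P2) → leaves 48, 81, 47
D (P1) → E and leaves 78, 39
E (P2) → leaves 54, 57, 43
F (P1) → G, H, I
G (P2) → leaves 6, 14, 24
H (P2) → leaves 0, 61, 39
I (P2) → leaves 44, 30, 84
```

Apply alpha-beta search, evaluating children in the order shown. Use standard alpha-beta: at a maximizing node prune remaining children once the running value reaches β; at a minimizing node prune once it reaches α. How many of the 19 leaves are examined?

C [α=-∞,β=+∞]: v=47
B [α=-∞,β=+∞]: v=74
E [α=-∞,β=74]: v=43
D [α=-∞,β=74]: v=78 after child 2 ≥ β → β-cutoff, skip 1
G [α=-∞,β=74]: v=6
H [α=6,β=74]: v=0 after child 1 ≤ α → α-cutoff, skip 2
I [α=6,β=74]: v=30
F [α=-∞,β=74]: v=30
Root [α=-∞,β=+∞]: v=30
Leaves evaluated: 16 of 19.

16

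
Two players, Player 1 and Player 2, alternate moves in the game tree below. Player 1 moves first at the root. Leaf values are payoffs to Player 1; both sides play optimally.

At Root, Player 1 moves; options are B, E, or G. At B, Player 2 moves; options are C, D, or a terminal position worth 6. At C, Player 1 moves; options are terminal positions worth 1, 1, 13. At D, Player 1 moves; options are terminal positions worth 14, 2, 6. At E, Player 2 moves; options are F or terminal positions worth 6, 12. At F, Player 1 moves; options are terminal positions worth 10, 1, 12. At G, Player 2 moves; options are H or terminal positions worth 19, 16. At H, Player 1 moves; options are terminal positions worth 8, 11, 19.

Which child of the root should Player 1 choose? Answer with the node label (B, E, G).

C (Player 1): max(1, 1, 13) = 13
D (Player 1): max(14, 2, 6) = 14
B (Player 2): min(13, 14, 6) = 6
F (Player 1): max(10, 1, 12) = 12
E (Player 2): min(12, 6, 12) = 6
H (Player 1): max(8, 11, 19) = 19
G (Player 2): min(19, 19, 16) = 16
Root (Player 1): max(6, 6, 16) = 16
Player 1 picks the child with the highest value: G (value 16).

G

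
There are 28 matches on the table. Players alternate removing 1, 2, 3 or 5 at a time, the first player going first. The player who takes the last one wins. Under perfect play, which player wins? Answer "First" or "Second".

Second

Positions where the player to move wins (W) vs loses (L):
i:   0  1  2  3  4  5  6  7  8  9 10 11 12 13 14 15 16 17 18 19 20 21 22 23 24 25 26 27 28
     L  W  W  W  L  W  W  W  L  W  W  W  L  W  W  W  L  W  W  W  L  W  W  W  L  W  W  W  L
Position 28 is L, so the second player wins.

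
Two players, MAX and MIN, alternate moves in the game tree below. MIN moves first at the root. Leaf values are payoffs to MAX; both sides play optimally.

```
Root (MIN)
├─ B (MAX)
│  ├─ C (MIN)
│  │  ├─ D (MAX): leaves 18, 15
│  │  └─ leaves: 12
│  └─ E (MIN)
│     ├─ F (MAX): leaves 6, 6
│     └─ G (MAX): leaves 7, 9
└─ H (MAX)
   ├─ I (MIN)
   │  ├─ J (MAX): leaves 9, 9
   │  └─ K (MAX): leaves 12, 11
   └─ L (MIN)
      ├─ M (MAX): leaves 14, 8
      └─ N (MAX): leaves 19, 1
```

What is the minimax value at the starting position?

D (MAX): max(18, 15) = 18
C (MIN): min(18, 12) = 12
F (MAX): max(6, 6) = 6
G (MAX): max(7, 9) = 9
E (MIN): min(6, 9) = 6
B (MAX): max(12, 6) = 12
J (MAX): max(9, 9) = 9
K (MAX): max(12, 11) = 12
I (MIN): min(9, 12) = 9
M (MAX): max(14, 8) = 14
N (MAX): max(19, 1) = 19
L (MIN): min(14, 19) = 14
H (MAX): max(9, 14) = 14
Root (MIN): min(12, 14) = 12

12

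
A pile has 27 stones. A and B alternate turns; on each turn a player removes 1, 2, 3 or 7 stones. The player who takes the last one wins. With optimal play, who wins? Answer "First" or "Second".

Positions where the player to move wins (W) vs loses (L):
i:   0  1  2  3  4  5  6  7  8  9 10 11 12 13 14 15 16 17 18 19 20 21 22 23 24 25 26 27
     L  W  W  W  L  W  W  W  L  W  W  W  L  W  W  W  L  W  W  W  L  W  W  W  L  W  W  W
Position 27 is W, so the first player wins.

First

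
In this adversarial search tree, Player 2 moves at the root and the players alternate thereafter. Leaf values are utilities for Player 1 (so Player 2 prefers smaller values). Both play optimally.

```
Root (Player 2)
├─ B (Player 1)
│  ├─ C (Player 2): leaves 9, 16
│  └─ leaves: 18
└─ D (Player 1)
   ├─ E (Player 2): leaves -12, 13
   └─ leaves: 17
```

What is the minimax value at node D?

17

E: min(-12, 13) = -12
D: max(-12, 17) = 17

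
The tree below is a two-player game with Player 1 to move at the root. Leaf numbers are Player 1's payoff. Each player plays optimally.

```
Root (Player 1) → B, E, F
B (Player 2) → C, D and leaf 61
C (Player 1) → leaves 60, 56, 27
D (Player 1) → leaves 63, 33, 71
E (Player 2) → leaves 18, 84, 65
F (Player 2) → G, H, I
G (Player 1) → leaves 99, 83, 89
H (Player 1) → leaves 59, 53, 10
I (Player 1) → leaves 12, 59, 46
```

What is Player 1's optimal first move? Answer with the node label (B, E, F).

B

C (Player 1): max(60, 56, 27) = 60
D (Player 1): max(63, 33, 71) = 71
B (Player 2): min(60, 71, 61) = 60
E (Player 2): min(18, 84, 65) = 18
G (Player 1): max(99, 83, 89) = 99
H (Player 1): max(59, 53, 10) = 59
I (Player 1): max(12, 59, 46) = 59
F (Player 2): min(99, 59, 59) = 59
Root (Player 1): max(60, 18, 59) = 60
Player 1 picks the child with the highest value: B (value 60).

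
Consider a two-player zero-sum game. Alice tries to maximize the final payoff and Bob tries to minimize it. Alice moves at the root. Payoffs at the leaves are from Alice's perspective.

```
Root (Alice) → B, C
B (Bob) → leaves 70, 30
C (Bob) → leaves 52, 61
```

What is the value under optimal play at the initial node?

B (Bob): min(70, 30) = 30
C (Bob): min(52, 61) = 52
Root (Alice): max(30, 52) = 52

52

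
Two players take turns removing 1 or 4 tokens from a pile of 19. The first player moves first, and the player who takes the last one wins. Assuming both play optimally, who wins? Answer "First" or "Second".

First

Positions where the player to move wins (W) vs loses (L):
i:   0  1  2  3  4  5  6  7  8  9 10 11 12 13 14 15 16 17 18 19
     L  W  L  W  W  L  W  L  W  W  L  W  L  W  W  L  W  L  W  W
Position 19 is W, so the first player wins.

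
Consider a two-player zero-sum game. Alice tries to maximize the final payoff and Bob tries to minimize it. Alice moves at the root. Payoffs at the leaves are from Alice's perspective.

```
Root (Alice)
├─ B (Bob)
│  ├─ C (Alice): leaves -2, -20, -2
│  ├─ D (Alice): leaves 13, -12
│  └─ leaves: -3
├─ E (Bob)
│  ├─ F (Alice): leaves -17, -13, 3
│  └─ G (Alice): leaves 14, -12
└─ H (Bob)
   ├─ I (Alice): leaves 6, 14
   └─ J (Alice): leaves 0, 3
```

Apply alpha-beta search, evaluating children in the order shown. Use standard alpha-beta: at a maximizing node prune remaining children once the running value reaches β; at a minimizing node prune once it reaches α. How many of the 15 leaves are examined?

13

C [α=-∞,β=+∞]: v=-2
D [α=-∞,β=-2]: v=13 after child 1 ≥ β → β-cutoff, skip 1
B [α=-∞,β=+∞]: v=-3
F [α=-3,β=+∞]: v=3
G [α=-3,β=3]: v=14 after child 1 ≥ β → β-cutoff, skip 1
E [α=-3,β=+∞]: v=3
I [α=3,β=+∞]: v=14
J [α=3,β=14]: v=3
H [α=3,β=+∞]: v=3
Root [α=-∞,β=+∞]: v=3
Leaves evaluated: 13 of 15.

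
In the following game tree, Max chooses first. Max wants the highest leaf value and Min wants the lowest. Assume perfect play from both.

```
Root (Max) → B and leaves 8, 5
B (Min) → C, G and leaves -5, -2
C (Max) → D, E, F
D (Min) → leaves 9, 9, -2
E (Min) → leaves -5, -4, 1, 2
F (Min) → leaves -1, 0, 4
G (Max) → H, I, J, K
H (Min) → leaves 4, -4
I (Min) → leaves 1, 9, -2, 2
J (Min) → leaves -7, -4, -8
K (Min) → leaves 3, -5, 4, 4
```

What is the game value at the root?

D (Min): min(9, 9, -2) = -2
E (Min): min(-5, -4, 1, 2) = -5
F (Min): min(-1, 0, 4) = -1
C (Max): max(-2, -5, -1) = -1
H (Min): min(4, -4) = -4
I (Min): min(1, 9, -2, 2) = -2
J (Min): min(-7, -4, -8) = -8
K (Min): min(3, -5, 4, 4) = -5
G (Max): max(-4, -2, -8, -5) = -2
B (Min): min(-1, -2, -5, -2) = -5
Root (Max): max(-5, 8, 5) = 8

8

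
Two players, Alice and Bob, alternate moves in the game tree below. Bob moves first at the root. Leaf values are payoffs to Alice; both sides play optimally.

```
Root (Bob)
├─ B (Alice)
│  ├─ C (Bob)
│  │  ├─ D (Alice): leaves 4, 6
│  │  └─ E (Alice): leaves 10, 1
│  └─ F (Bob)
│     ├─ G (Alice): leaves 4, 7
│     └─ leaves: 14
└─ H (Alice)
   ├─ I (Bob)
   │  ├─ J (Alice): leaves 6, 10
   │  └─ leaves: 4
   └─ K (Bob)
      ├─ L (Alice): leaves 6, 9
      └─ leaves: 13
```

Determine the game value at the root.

D (Alice): max(4, 6) = 6
E (Alice): max(10, 1) = 10
C (Bob): min(6, 10) = 6
G (Alice): max(4, 7) = 7
F (Bob): min(7, 14) = 7
B (Alice): max(6, 7) = 7
J (Alice): max(6, 10) = 10
I (Bob): min(10, 4) = 4
L (Alice): max(6, 9) = 9
K (Bob): min(9, 13) = 9
H (Alice): max(4, 9) = 9
Root (Bob): min(7, 9) = 7

7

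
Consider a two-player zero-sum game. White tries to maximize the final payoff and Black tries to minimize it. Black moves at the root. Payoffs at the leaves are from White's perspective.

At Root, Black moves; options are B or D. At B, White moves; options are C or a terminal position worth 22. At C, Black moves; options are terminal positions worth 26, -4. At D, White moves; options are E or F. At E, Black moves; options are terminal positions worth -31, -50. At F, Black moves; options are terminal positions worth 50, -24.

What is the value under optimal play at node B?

C: min(26, -4) = -4
B: max(-4, 22) = 22

22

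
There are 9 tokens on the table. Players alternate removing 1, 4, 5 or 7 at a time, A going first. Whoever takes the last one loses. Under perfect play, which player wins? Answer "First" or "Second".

Mark each pile size as W (mover wins) or L (mover loses):
i:   0  1  2  3  4  5  6  7  8  9
     W  L  W  L  W  W  W  W  W  L
Position 9 is L, so the second player wins.

Second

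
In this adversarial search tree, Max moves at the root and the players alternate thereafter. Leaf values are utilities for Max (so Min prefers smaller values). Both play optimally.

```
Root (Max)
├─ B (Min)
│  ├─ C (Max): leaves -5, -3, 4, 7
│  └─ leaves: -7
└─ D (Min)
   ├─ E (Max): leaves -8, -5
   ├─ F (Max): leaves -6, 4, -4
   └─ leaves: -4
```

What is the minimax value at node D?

E: max(-8, -5) = -5
F: max(-6, 4, -4) = 4
D: min(-5, 4, -4) = -5

-5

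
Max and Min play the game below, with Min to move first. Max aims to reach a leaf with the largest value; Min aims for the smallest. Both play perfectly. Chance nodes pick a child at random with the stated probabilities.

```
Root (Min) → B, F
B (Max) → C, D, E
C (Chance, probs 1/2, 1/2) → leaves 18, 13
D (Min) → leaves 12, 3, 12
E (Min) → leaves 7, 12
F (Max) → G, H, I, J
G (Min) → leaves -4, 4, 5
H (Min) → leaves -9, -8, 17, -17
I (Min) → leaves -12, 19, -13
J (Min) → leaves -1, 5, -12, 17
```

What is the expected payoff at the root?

-4

C (Chance): 1/2·18 + 1/2·13 = 15.5
D (Min): min(12, 3, 12) = 3
E (Min): min(7, 12) = 7
B (Max): max(15.5, 3, 7) = 15.5
G (Min): min(-4, 4, 5) = -4
H (Min): min(-9, -8, 17, -17) = -17
I (Min): min(-12, 19, -13) = -13
J (Min): min(-1, 5, -12, 17) = -12
F (Max): max(-4, -17, -13, -12) = -4
Root (Min): min(15.5, -4) = -4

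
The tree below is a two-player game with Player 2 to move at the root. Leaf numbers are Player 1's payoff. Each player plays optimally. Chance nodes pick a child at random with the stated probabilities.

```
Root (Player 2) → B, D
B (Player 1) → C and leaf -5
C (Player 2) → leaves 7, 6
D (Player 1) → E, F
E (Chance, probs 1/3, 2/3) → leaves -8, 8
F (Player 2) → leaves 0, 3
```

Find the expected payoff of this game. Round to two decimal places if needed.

2.67

C (Player 2): min(7, 6) = 6
B (Player 1): max(6, -5) = 6
E (Chance): 1/3·-8 + 2/3·8 = 2.67
F (Player 2): min(0, 3) = 0
D (Player 1): max(2.67, 0) = 2.67
Root (Player 2): min(6, 2.67) = 2.67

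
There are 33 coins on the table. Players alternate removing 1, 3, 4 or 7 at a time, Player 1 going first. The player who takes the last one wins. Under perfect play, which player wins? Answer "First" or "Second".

First

Compute winning (W) and losing (L) positions by backward induction:
i:   0  1  2  3  4  5  6  7  8  9 10 11 12 13 14 15 16 17 18 19 20 21 22 23 24 25 26 27 28 29 30 31 32 33
     L  W  L  W  W  W  W  W  L  W  L  W  W  W  W  W  L  W  L  W  W  W  W  W  L  W  L  W  W  W  W  W  L  W
Position 33 is W, so the first player wins.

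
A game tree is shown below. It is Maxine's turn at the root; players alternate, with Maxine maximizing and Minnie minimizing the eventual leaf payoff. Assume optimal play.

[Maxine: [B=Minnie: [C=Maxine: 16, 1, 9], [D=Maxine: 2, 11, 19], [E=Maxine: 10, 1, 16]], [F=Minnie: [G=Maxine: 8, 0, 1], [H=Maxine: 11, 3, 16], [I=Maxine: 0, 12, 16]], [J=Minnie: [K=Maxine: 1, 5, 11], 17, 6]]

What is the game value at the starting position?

C (Maxine): max(16, 1, 9) = 16
D (Maxine): max(2, 11, 19) = 19
E (Maxine): max(10, 1, 16) = 16
B (Minnie): min(16, 19, 16) = 16
G (Maxine): max(8, 0, 1) = 8
H (Maxine): max(11, 3, 16) = 16
I (Maxine): max(0, 12, 16) = 16
F (Minnie): min(8, 16, 16) = 8
K (Maxine): max(1, 5, 11) = 11
J (Minnie): min(11, 17, 6) = 6
Root (Maxine): max(16, 8, 6) = 16

16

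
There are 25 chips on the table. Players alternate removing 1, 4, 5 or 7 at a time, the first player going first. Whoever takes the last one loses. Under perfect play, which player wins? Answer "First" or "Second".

Second

W/L table (W = player to move can force a win):
i:   0  1  2  3  4  5  6  7  8  9 10 11 12 13 14 15 16 17 18 19 20 21 22 23 24 25
     W  L  W  L  W  W  W  W  W  L  W  L  W  W  W  W  W  L  W  L  W  W  W  W  W  L
Position 25 is L, so the second player wins.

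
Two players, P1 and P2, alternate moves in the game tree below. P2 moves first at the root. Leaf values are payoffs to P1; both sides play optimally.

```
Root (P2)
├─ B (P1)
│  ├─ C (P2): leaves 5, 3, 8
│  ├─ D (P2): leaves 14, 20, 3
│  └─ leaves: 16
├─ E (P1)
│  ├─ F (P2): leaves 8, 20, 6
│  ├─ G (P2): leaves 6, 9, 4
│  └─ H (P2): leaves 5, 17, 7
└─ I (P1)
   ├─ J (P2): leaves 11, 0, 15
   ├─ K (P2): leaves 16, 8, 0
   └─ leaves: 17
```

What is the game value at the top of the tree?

6

C (P2): min(5, 3, 8) = 3
D (P2): min(14, 20, 3) = 3
B (P1): max(3, 3, 16) = 16
F (P2): min(8, 20, 6) = 6
G (P2): min(6, 9, 4) = 4
H (P2): min(5, 17, 7) = 5
E (P1): max(6, 4, 5) = 6
J (P2): min(11, 0, 15) = 0
K (P2): min(16, 8, 0) = 0
I (P1): max(0, 0, 17) = 17
Root (P2): min(16, 6, 17) = 6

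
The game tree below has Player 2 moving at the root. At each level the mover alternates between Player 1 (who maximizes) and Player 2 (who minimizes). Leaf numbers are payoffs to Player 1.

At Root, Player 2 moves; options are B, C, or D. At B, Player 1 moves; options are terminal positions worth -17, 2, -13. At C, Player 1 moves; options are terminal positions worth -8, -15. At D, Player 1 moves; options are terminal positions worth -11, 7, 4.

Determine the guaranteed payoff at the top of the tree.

B (Player 1): max(-17, 2, -13) = 2
C (Player 1): max(-8, -15) = -8
D (Player 1): max(-11, 7, 4) = 7
Root (Player 2): min(2, -8, 7) = -8

-8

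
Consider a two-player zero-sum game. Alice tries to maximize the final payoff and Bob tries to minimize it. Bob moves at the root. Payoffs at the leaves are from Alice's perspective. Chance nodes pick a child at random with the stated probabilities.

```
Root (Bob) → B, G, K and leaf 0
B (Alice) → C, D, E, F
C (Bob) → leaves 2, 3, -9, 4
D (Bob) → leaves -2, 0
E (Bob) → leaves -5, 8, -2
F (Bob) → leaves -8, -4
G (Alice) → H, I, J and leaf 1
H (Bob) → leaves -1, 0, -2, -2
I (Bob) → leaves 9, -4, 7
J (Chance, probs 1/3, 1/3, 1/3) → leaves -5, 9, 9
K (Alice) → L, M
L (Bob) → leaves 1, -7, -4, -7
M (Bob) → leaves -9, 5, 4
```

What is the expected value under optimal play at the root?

-7

C (Bob): min(2, 3, -9, 4) = -9
D (Bob): min(-2, 0) = -2
E (Bob): min(-5, 8, -2) = -5
F (Bob): min(-8, -4) = -8
B (Alice): max(-9, -2, -5, -8) = -2
H (Bob): min(-1, 0, -2, -2) = -2
I (Bob): min(9, -4, 7) = -4
J (Chance): 1/3·-5 + 1/3·9 + 1/3·9 = 4.33
G (Alice): max(-2, -4, 4.33, 1) = 4.33
L (Bob): min(1, -7, -4, -7) = -7
M (Bob): min(-9, 5, 4) = -9
K (Alice): max(-7, -9) = -7
Root (Bob): min(-2, 4.33, -7, 0) = -7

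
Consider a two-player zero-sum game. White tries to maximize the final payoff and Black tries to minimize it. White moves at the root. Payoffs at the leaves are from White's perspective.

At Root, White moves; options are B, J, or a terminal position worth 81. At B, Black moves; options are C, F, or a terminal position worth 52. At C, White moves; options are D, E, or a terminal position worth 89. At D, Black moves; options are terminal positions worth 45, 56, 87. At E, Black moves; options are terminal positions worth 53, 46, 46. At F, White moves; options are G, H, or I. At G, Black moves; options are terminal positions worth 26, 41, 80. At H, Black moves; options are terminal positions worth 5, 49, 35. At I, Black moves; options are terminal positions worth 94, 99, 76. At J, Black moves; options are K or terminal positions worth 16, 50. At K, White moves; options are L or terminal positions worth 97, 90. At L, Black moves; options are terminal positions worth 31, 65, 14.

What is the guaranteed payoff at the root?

D (Black): min(45, 56, 87) = 45
E (Black): min(53, 46, 46) = 46
C (White): max(45, 46, 89) = 89
G (Black): min(26, 41, 80) = 26
H (Black): min(5, 49, 35) = 5
I (Black): min(94, 99, 76) = 76
F (White): max(26, 5, 76) = 76
B (Black): min(89, 76, 52) = 52
L (Black): min(31, 65, 14) = 14
K (White): max(14, 97, 90) = 97
J (Black): min(97, 16, 50) = 16
Root (White): max(52, 16, 81) = 81

81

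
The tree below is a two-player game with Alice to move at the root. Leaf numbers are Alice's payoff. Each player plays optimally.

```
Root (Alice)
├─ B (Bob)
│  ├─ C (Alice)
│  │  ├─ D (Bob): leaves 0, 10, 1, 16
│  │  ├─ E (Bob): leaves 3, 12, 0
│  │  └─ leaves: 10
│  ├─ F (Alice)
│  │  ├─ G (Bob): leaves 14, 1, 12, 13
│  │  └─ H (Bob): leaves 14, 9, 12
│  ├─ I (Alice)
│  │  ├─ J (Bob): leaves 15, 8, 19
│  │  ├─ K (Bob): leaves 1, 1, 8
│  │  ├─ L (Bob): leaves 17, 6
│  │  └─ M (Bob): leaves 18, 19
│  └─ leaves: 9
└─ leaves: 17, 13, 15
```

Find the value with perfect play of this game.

17

D (Bob): min(0, 10, 1, 16) = 0
E (Bob): min(3, 12, 0) = 0
C (Alice): max(0, 0, 10) = 10
G (Bob): min(14, 1, 12, 13) = 1
H (Bob): min(14, 9, 12) = 9
F (Alice): max(1, 9) = 9
J (Bob): min(15, 8, 19) = 8
K (Bob): min(1, 1, 8) = 1
L (Bob): min(17, 6) = 6
M (Bob): min(18, 19) = 18
I (Alice): max(8, 1, 6, 18) = 18
B (Bob): min(10, 9, 18, 9) = 9
Root (Alice): max(9, 17, 13, 15) = 17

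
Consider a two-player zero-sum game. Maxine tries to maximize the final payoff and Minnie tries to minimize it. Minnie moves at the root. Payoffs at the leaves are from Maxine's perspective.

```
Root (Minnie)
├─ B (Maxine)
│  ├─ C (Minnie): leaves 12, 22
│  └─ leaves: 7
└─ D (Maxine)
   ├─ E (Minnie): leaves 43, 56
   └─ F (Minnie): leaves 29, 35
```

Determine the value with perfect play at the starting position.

12

C (Minnie): min(12, 22) = 12
B (Maxine): max(12, 7) = 12
E (Minnie): min(43, 56) = 43
F (Minnie): min(29, 35) = 29
D (Maxine): max(43, 29) = 43
Root (Minnie): min(12, 43) = 12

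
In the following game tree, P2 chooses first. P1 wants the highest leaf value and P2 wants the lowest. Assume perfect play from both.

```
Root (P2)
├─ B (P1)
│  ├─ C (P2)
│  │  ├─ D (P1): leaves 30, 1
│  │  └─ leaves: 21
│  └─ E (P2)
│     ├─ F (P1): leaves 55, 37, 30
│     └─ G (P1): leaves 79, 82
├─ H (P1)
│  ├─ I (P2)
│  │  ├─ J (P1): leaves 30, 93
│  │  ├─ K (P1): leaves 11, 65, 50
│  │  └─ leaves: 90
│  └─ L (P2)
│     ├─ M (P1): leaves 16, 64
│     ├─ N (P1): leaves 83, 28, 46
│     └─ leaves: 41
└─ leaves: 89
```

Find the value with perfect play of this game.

55

D (P1): max(30, 1) = 30
C (P2): min(30, 21) = 21
F (P1): max(55, 37, 30) = 55
G (P1): max(79, 82) = 82
E (P2): min(55, 82) = 55
B (P1): max(21, 55) = 55
J (P1): max(30, 93) = 93
K (P1): max(11, 65, 50) = 65
I (P2): min(93, 65, 90) = 65
M (P1): max(16, 64) = 64
N (P1): max(83, 28, 46) = 83
L (P2): min(64, 83, 41) = 41
H (P1): max(65, 41) = 65
Root (P2): min(55, 65, 89) = 55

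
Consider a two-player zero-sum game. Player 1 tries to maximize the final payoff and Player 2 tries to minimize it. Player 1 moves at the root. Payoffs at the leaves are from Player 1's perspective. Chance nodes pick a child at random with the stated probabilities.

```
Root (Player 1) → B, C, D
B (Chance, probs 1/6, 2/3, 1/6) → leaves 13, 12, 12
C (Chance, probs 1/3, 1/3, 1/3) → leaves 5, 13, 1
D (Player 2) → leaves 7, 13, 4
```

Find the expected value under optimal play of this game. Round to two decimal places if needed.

B (Chance): 1/6·13 + 2/3·12 + 1/6·12 = 12.17
C (Chance): 1/3·5 + 1/3·13 + 1/3·1 = 6.33
D (Player 2): min(7, 13, 4) = 4
Root (Player 1): max(12.17, 6.33, 4) = 12.17

12.17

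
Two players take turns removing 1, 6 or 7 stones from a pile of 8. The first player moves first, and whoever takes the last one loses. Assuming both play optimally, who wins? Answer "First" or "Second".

Mark each pile size as W (mover wins) or L (mover loses):
i:   0  1  2  3  4  5  6  7  8
     W  L  W  L  W  L  W  W  W
Position 8 is W, so the first player wins.

First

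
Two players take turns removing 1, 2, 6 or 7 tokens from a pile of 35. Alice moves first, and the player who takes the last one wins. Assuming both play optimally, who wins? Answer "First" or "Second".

Positions where the player to move wins (W) vs loses (L):
i:   0  1  2  3  4  5  6  7  8  9 10 11 12 13 14 15 16 17 18 19 20 21 22 23 24 25 26 27 28 29 30 31 32 33 34 35
     L  W  W  L  W  W  W  W  L  W  W  L  W  W  W  W  L  W  W  L  W  W  W  W  L  W  W  L  W  W  W  W  L  W  W  L
Position 35 is L, so the second player wins.

Second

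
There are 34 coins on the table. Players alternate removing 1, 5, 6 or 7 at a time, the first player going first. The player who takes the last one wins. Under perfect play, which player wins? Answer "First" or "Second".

Positions where the player to move wins (W) vs loses (L):
i:   0  1  2  3  4  5  6  7  8  9 10 11 12 13 14 15 16 17 18 19 20 21 22 23 24 25 26 27 28 29 30 31 32 33 34
     L  W  L  W  L  W  W  W  W  W  W  W  L  W  L  W  L  W  W  W  W  W  W  W  L  W  L  W  L  W  W  W  W  W  W
Position 34 is W, so the first player wins.

First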